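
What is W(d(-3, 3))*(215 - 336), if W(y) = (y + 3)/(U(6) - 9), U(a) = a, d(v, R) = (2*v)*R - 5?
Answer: -2420/3 ≈ -806.67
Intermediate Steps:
d(v, R) = -5 + 2*R*v (d(v, R) = 2*R*v - 5 = -5 + 2*R*v)
W(y) = -1 - y/3 (W(y) = (y + 3)/(6 - 9) = (3 + y)/(-3) = (3 + y)*(-⅓) = -1 - y/3)
W(d(-3, 3))*(215 - 336) = (-1 - (-5 + 2*3*(-3))/3)*(215 - 336) = (-1 - (-5 - 18)/3)*(-121) = (-1 - ⅓*(-23))*(-121) = (-1 + 23/3)*(-121) = (20/3)*(-121) = -2420/3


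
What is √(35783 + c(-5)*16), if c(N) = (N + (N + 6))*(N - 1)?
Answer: √36167 ≈ 190.18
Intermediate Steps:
c(N) = (-1 + N)*(6 + 2*N) (c(N) = (N + (6 + N))*(-1 + N) = (6 + 2*N)*(-1 + N) = (-1 + N)*(6 + 2*N))
√(35783 + c(-5)*16) = √(35783 + (-6 + 2*(-5)² + 4*(-5))*16) = √(35783 + (-6 + 2*25 - 20)*16) = √(35783 + (-6 + 50 - 20)*16) = √(35783 + 24*16) = √(35783 + 384) = √36167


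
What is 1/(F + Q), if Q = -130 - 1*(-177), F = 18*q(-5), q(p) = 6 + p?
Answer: 1/65 ≈ 0.015385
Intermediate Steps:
F = 18 (F = 18*(6 - 5) = 18*1 = 18)
Q = 47 (Q = -130 + 177 = 47)
1/(F + Q) = 1/(18 + 47) = 1/65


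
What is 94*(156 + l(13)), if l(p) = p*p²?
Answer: 221182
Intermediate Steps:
l(p) = p³
94*(156 + l(13)) = 94*(156 + 13³) = 94*(156 + 2197) = 94*2353 = 221182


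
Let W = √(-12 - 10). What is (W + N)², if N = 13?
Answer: (13 + I*√22)² ≈ 147.0 + 121.95*I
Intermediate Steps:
W = I*√22 (W = √(-22) = I*√22 ≈ 4.6904*I)
(W + N)² = (I*√22 + 13)² = (13 + I*√22)²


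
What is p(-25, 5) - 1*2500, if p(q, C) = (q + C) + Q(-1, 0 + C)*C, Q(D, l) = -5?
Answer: -2545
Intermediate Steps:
p(q, C) = q - 4*C (p(q, C) = (q + C) - 5*C = (C + q) - 5*C = q - 4*C)
p(-25, 5) - 1*2500 = (-25 - 4*5) - 1*2500 = (-25 - 20) - 2500 = -45 - 2500 = -2545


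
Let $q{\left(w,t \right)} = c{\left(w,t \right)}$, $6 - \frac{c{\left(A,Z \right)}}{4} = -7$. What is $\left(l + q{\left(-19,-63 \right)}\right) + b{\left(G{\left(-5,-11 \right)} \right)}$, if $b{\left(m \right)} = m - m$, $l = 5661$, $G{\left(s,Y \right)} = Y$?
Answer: $5713$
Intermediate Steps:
$c{\left(A,Z \right)} = 52$ ($c{\left(A,Z \right)} = 24 - -28 = 24 + 28 = 52$)
$q{\left(w,t \right)} = 52$
$b{\left(m \right)} = 0$
$\left(l + q{\left(-19,-63 \right)}\right) + b{\left(G{\left(-5,-11 \right)} \right)} = \left(5661 + 52\right) + 0 = 5713 + 0 = 5713$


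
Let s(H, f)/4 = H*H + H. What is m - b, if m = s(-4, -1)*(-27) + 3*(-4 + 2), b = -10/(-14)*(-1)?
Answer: -9109/7 ≈ -1301.3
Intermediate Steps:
s(H, f) = 4*H + 4*H**2 (s(H, f) = 4*(H*H + H) = 4*(H**2 + H) = 4*(H + H**2) = 4*H + 4*H**2)
b = -5/7 (b = -10*(-1)/14*(-1) = -10*(-1/14)*(-1) = (5/7)*(-1) = -5/7 ≈ -0.71429)
m = -1302 (m = (4*(-4)*(1 - 4))*(-27) + 3*(-4 + 2) = (4*(-4)*(-3))*(-27) + 3*(-2) = 48*(-27) - 6 = -1296 - 6 = -1302)
m - b = -1302 - 1*(-5/7) = -1302 + 5/7 = -9109/7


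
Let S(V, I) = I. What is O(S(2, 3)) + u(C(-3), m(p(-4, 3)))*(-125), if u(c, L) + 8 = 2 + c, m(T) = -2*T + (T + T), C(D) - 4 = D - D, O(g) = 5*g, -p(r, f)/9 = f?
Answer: 265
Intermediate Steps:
p(r, f) = -9*f
C(D) = 4 (C(D) = 4 + (D - D) = 4 + 0 = 4)
m(T) = 0 (m(T) = -2*T + 2*T = 0)
u(c, L) = -6 + c (u(c, L) = -8 + (2 + c) = -6 + c)
O(S(2, 3)) + u(C(-3), m(p(-4, 3)))*(-125) = 5*3 + (-6 + 4)*(-125) = 15 - 2*(-125) = 15 + 250 = 265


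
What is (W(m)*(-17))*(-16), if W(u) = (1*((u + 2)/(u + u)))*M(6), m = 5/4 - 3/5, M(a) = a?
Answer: 43248/13 ≈ 3326.8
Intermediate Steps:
m = 13/20 (m = 5*(1/4) - 3*1/5 = 5/4 - 3/5 = 13/20 ≈ 0.65000)
W(u) = 3*(2 + u)/u (W(u) = (1*((u + 2)/(u + u)))*6 = (1*((2 + u)/((2*u))))*6 = (1*((2 + u)*(1/(2*u))))*6 = (1*((2 + u)/(2*u)))*6 = ((2 + u)/(2*u))*6 = 3*(2 + u)/u)
(W(m)*(-17))*(-16) = ((3 + 6/(13/20))*(-17))*(-16) = ((3 + 6*(20/13))*(-17))*(-16) = ((3 + 120/13)*(-17))*(-16) = ((159/13)*(-17))*(-16) = -2703/13*(-16) = 43248/13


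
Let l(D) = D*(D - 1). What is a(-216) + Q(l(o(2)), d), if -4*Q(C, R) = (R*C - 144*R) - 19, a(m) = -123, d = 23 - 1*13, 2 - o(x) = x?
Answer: 967/4 ≈ 241.75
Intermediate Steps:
o(x) = 2 - x
l(D) = D*(-1 + D)
d = 10 (d = 23 - 13 = 10)
Q(C, R) = 19/4 + 36*R - C*R/4 (Q(C, R) = -((R*C - 144*R) - 19)/4 = -((C*R - 144*R) - 19)/4 = -((-144*R + C*R) - 19)/4 = -(-19 - 144*R + C*R)/4 = 19/4 + 36*R - C*R/4)
a(-216) + Q(l(o(2)), d) = -123 + (19/4 + 36*10 - 1/4*(2 - 1*2)*(-1 + (2 - 1*2))*10) = -123 + (19/4 + 360 - 1/4*(2 - 2)*(-1 + (2 - 2))*10) = -123 + (19/4 + 360 - 1/4*0*(-1 + 0)*10) = -123 + (19/4 + 360 - 1/4*0*(-1)*10) = -123 + (19/4 + 360 - 1/4*0*10) = -123 + (19/4 + 360 + 0) = -123 + 1459/4 = 967/4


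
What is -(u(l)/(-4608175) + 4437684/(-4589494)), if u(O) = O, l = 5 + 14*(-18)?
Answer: 786480417757/813430442825 ≈ 0.96687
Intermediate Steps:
l = -247 (l = 5 - 252 = -247)
-(u(l)/(-4608175) + 4437684/(-4589494)) = -(-247/(-4608175) + 4437684/(-4589494)) = -(-247*(-1/4608175) + 4437684*(-1/4589494)) = -(19/354475 - 2218842/2294747) = -1*(-786480417757/813430442825) = 786480417757/813430442825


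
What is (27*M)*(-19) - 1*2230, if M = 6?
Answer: -5308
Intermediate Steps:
(27*M)*(-19) - 1*2230 = (27*6)*(-19) - 1*2230 = 162*(-19) - 2230 = -3078 - 2230 = -5308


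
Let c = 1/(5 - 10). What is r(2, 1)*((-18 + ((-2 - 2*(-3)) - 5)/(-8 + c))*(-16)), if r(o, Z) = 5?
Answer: 58640/41 ≈ 1430.2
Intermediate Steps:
c = -⅕ (c = 1/(-5) = -⅕ ≈ -0.20000)
r(2, 1)*((-18 + ((-2 - 2*(-3)) - 5)/(-8 + c))*(-16)) = 5*((-18 + ((-2 - 2*(-3)) - 5)/(-8 - ⅕))*(-16)) = 5*((-18 + ((-2 + 6) - 5)/(-41/5))*(-16)) = 5*((-18 + (4 - 5)*(-5/41))*(-16)) = 5*((-18 - 1*(-5/41))*(-16)) = 5*((-18 + 5/41)*(-16)) = 5*(-733/41*(-16)) = 5*(11728/41) = 58640/41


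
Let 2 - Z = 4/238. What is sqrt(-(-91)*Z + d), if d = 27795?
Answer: sqrt(8084911)/17 ≈ 167.26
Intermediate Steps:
Z = 236/119 (Z = 2 - 4/238 = 2 - 1*2/119 = 2 - 2/119 = 236/119 ≈ 1.9832)
sqrt(-(-91)*Z + d) = sqrt(-(-91)*236/119 + 27795) = sqrt(-1*(-3068/17) + 27795) = sqrt(3068/17 + 27795) = sqrt(475583/17) = sqrt(8084911)/17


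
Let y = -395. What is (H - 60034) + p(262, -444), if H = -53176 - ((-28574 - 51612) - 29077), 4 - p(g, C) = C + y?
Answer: -3104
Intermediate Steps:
p(g, C) = 399 - C (p(g, C) = 4 - (C - 395) = 4 - (-395 + C) = 4 + (395 - C) = 399 - C)
H = 56087 (H = -53176 - (-80186 - 29077) = -53176 - 1*(-109263) = -53176 + 109263 = 56087)
(H - 60034) + p(262, -444) = (56087 - 60034) + (399 - 1*(-444)) = -3947 + (399 + 444) = -3947 + 843 = -3104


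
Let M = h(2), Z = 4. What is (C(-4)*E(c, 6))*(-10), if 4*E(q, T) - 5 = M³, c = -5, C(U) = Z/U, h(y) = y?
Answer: 65/2 ≈ 32.500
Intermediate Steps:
M = 2
C(U) = 4/U
E(q, T) = 13/4 (E(q, T) = 5/4 + (¼)*2³ = 5/4 + (¼)*8 = 5/4 + 2 = 13/4)
(C(-4)*E(c, 6))*(-10) = ((4/(-4))*(13/4))*(-10) = ((4*(-¼))*(13/4))*(-10) = -1*13/4*(-10) = -13/4*(-10) = 65/2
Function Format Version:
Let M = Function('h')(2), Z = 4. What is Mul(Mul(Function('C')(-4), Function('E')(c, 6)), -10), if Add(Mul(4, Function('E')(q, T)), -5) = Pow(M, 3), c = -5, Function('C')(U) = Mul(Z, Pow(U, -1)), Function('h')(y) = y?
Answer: Rational(65, 2) ≈ 32.500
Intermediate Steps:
M = 2
Function('C')(U) = Mul(4, Pow(U, -1))
Function('E')(q, T) = Rational(13, 4) (Function('E')(q, T) = Add(Rational(5, 4), Mul(Rational(1, 4), Pow(2, 3))) = Add(Rational(5, 4), Mul(Rational(1, 4), 8)) = Add(Rational(5, 4), 2) = Rational(13, 4))
Mul(Mul(Function('C')(-4), Function('E')(c, 6)), -10) = Mul(Mul(Mul(4, Pow(-4, -1)), Rational(13, 4)), -10) = Mul(Mul(Mul(4, Rational(-1, 4)), Rational(13, 4)), -10) = Mul(Mul(-1, Rational(13, 4)), -10) = Mul(Rational(-13, 4), -10) = Rational(65, 2)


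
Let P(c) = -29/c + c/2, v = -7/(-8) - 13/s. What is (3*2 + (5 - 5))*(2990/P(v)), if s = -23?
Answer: -583169600/631141 ≈ -923.99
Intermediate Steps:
v = 265/184 (v = -7/(-8) - 13/(-23) = -7*(-⅛) - 13*(-1/23) = 7/8 + 13/23 = 265/184 ≈ 1.4402)
P(c) = c/2 - 29/c (P(c) = -29/c + c*(½) = -29/c + c/2 = c/2 - 29/c)
(3*2 + (5 - 5))*(2990/P(v)) = (3*2 + (5 - 5))*(2990/((½)*(265/184) - 29/265/184)) = (6 + 0)*(2990/(265/368 - 29*184/265)) = 6*(2990/(265/368 - 5336/265)) = 6*(2990/(-1893423/97520)) = 6*(2990*(-97520/1893423)) = 6*(-291584800/1893423) = -583169600/631141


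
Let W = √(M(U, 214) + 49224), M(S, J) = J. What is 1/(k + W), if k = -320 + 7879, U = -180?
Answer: 7559/57089043 - √49438/57089043 ≈ 0.00012851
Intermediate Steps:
k = 7559
W = √49438 (W = √(214 + 49224) = √49438 ≈ 222.35)
1/(k + W) = 1/(7559 + √49438)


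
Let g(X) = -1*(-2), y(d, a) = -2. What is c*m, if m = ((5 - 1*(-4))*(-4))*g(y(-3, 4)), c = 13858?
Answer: -997776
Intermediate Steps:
g(X) = 2
m = -72 (m = ((5 - 1*(-4))*(-4))*2 = ((5 + 4)*(-4))*2 = (9*(-4))*2 = -36*2 = -72)
c*m = 13858*(-72) = -997776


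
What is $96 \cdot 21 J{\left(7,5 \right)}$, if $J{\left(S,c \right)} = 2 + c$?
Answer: $14112$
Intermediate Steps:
$96 \cdot 21 J{\left(7,5 \right)} = 96 \cdot 21 \left(2 + 5\right) = 2016 \cdot 7 = 14112$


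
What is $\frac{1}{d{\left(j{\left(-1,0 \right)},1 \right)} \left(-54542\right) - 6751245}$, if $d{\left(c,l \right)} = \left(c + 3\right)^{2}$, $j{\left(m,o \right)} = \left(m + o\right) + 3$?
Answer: $- \frac{1}{8114795} \approx -1.2323 \cdot 10^{-7}$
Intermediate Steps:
$j{\left(m,o \right)} = 3 + m + o$
$d{\left(c,l \right)} = \left(3 + c\right)^{2}$
$\frac{1}{d{\left(j{\left(-1,0 \right)},1 \right)} \left(-54542\right) - 6751245} = \frac{1}{\left(3 + \left(3 - 1 + 0\right)\right)^{2} \left(-54542\right) - 6751245} = \frac{1}{\left(3 + 2\right)^{2} \left(-54542\right) - 6751245} = \frac{1}{5^{2} \left(-54542\right) - 6751245} = \frac{1}{25 \left(-54542\right) - 6751245} = \frac{1}{-1363550 - 6751245} = \frac{1}{-8114795} = - \frac{1}{8114795}$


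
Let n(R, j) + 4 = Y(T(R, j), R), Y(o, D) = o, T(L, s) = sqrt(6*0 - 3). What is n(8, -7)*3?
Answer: -12 + 3*I*sqrt(3) ≈ -12.0 + 5.1962*I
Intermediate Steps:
T(L, s) = I*sqrt(3) (T(L, s) = sqrt(0 - 3) = sqrt(-3) = I*sqrt(3))
n(R, j) = -4 + I*sqrt(3)
n(8, -7)*3 = (-4 + I*sqrt(3))*3 = -12 + 3*I*sqrt(3)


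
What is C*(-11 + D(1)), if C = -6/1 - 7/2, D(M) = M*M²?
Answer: 95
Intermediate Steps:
D(M) = M³
C = -19/2 (C = -6*1 - 7*½ = -6 - 7/2 = -19/2 ≈ -9.5000)
C*(-11 + D(1)) = -19*(-11 + 1³)/2 = -19*(-11 + 1)/2 = -19/2*(-10) = 95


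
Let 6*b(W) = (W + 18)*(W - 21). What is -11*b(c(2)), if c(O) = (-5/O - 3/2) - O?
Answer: 594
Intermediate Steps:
c(O) = -3/2 - O - 5/O (c(O) = (-5/O - 3*½) - O = (-5/O - 3/2) - O = (-3/2 - 5/O) - O = -3/2 - O - 5/O)
b(W) = (-21 + W)*(18 + W)/6 (b(W) = ((W + 18)*(W - 21))/6 = ((18 + W)*(-21 + W))/6 = ((-21 + W)*(18 + W))/6 = (-21 + W)*(18 + W)/6)
-11*b(c(2)) = -11*(-63 - (-3/2 - 1*2 - 5/2)/2 + (-3/2 - 1*2 - 5/2)²/6) = -11*(-63 - (-3/2 - 2 - 5*½)/2 + (-3/2 - 2 - 5*½)²/6) = -11*(-63 - (-3/2 - 2 - 5/2)/2 + (-3/2 - 2 - 5/2)²/6) = -11*(-63 - ½*(-6) + (⅙)*(-6)²) = -11*(-63 + 3 + (⅙)*36) = -11*(-63 + 3 + 6) = -11*(-54) = 594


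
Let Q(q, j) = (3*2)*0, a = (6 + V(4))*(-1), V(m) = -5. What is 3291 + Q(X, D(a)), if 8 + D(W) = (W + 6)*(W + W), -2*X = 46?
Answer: 3291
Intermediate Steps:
X = -23 (X = -½*46 = -23)
a = -1 (a = (6 - 5)*(-1) = 1*(-1) = -1)
D(W) = -8 + 2*W*(6 + W) (D(W) = -8 + (W + 6)*(W + W) = -8 + (6 + W)*(2*W) = -8 + 2*W*(6 + W))
Q(q, j) = 0 (Q(q, j) = 6*0 = 0)
3291 + Q(X, D(a)) = 3291 + 0 = 3291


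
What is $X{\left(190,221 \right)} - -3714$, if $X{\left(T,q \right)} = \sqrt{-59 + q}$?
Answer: $3714 + 9 \sqrt{2} \approx 3726.7$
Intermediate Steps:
$X{\left(190,221 \right)} - -3714 = \sqrt{-59 + 221} - -3714 = \sqrt{162} + 3714 = 9 \sqrt{2} + 3714 = 3714 + 9 \sqrt{2}$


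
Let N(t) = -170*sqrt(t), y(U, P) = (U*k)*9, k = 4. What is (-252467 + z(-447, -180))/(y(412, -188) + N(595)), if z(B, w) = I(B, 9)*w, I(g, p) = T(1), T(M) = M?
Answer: -936815076/50698181 - 21474995*sqrt(595)/101396362 ≈ -23.644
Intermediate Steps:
y(U, P) = 36*U (y(U, P) = (U*4)*9 = (4*U)*9 = 36*U)
I(g, p) = 1
z(B, w) = w (z(B, w) = 1*w = w)
(-252467 + z(-447, -180))/(y(412, -188) + N(595)) = (-252467 - 180)/(36*412 - 170*sqrt(595)) = -252647/(14832 - 170*sqrt(595))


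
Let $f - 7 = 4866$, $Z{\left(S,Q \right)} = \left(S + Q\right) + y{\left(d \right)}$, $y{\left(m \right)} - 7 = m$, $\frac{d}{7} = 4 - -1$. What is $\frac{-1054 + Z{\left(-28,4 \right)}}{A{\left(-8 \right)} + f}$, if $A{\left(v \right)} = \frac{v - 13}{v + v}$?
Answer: $- \frac{16576}{77989} \approx -0.21254$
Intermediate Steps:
$d = 35$ ($d = 7 \left(4 - -1\right) = 7 \left(4 + 1\right) = 7 \cdot 5 = 35$)
$y{\left(m \right)} = 7 + m$
$A{\left(v \right)} = \frac{-13 + v}{2 v}$
$Z{\left(S,Q \right)} = 42 + Q + S$ ($Z{\left(S,Q \right)} = \left(S + Q\right) + \left(7 + 35\right) = \left(Q + S\right) + 42 = 42 + Q + S$)
$f = 4873$ ($f = 7 + 4866 = 4873$)
$\frac{-1054 + Z{\left(-28,4 \right)}}{A{\left(-8 \right)} + f} = \frac{-1054 + \left(42 + 4 - 28\right)}{\frac{-13 - 8}{2 \left(-8\right)} + 4873} = \frac{-1054 + 18}{\frac{1}{2} \left(- \frac{1}{8}\right) \left(-21\right) + 4873} = - \frac{1036}{\frac{21}{16} + 4873} = - \frac{1036}{\frac{77989}{16}} = \left(-1036\right) \frac{16}{77989} = - \frac{16576}{77989}$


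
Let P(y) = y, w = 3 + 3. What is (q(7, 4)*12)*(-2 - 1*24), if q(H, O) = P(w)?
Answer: -1872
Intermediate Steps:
w = 6
q(H, O) = 6
(q(7, 4)*12)*(-2 - 1*24) = (6*12)*(-2 - 1*24) = 72*(-2 - 24) = 72*(-26) = -1872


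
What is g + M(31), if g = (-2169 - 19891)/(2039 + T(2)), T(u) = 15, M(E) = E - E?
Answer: -11030/1027 ≈ -10.740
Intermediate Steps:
M(E) = 0
g = -11030/1027 (g = (-2169 - 19891)/(2039 + 15) = -22060/2054 = -22060*1/2054 = -11030/1027 ≈ -10.740)
g + M(31) = -11030/1027 + 0 = -11030/1027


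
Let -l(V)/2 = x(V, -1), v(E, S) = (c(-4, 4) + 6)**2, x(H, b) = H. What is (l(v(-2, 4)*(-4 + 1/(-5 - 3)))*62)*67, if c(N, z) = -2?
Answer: 548328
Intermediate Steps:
v(E, S) = 16 (v(E, S) = (-2 + 6)**2 = 4**2 = 16)
l(V) = -2*V
(l(v(-2, 4)*(-4 + 1/(-5 - 3)))*62)*67 = (-32*(-4 + 1/(-5 - 3))*62)*67 = (-32*(-4 + 1/(-8))*62)*67 = (-32*(-4 - 1/8)*62)*67 = (-32*(-33)/8*62)*67 = (-2*(-66)*62)*67 = (132*62)*67 = 8184*67 = 548328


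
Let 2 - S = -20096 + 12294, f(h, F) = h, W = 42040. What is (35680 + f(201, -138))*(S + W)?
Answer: 1788452564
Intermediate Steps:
S = 7804 (S = 2 - (-20096 + 12294) = 2 - 1*(-7802) = 2 + 7802 = 7804)
(35680 + f(201, -138))*(S + W) = (35680 + 201)*(7804 + 42040) = 35881*49844 = 1788452564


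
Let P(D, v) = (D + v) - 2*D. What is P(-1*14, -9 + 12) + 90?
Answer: 107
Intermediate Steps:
P(D, v) = v - D
P(-1*14, -9 + 12) + 90 = ((-9 + 12) - (-1)*14) + 90 = (3 - 1*(-14)) + 90 = (3 + 14) + 90 = 17 + 90 = 107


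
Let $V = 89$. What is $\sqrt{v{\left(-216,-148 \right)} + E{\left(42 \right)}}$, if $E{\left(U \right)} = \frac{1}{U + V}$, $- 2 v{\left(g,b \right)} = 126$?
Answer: $\frac{2 i \sqrt{270253}}{131} \approx 7.9368 i$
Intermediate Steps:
$v{\left(g,b \right)} = -63$ ($v{\left(g,b \right)} = \left(- \frac{1}{2}\right) 126 = -63$)
$E{\left(U \right)} = \frac{1}{89 + U}$ ($E{\left(U \right)} = \frac{1}{U + 89} = \frac{1}{89 + U}$)
$\sqrt{v{\left(-216,-148 \right)} + E{\left(42 \right)}} = \sqrt{-63 + \frac{1}{89 + 42}} = \sqrt{-63 + \frac{1}{131}} = \sqrt{- \frac{8252}{131}} = \frac{2 i \sqrt{270253}}{131}$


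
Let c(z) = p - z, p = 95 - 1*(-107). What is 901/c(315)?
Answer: -901/113 ≈ -7.9734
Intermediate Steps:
p = 202 (p = 95 + 107 = 202)
c(z) = 202 - z
901/c(315) = 901/(202 - 1*315) = 901/(202 - 315) = 901/(-113) = 901*(-1/113) = -901/113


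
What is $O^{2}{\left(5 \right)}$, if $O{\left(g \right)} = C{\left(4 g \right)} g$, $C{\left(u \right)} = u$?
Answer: $10000$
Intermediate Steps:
$O{\left(g \right)} = 4 g^{2}$ ($O{\left(g \right)} = 4 g g = 4 g^{2}$)
$O^{2}{\left(5 \right)} = \left(4 \cdot 5^{2}\right)^{2} = \left(4 \cdot 25\right)^{2} = 100^{2} = 10000$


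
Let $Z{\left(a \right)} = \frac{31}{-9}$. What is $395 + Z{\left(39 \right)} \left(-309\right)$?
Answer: $\frac{4378}{3} \approx 1459.3$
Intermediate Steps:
$Z{\left(a \right)} = - \frac{31}{9}$ ($Z{\left(a \right)} = 31 \left(- \frac{1}{9}\right) = - \frac{31}{9}$)
$395 + Z{\left(39 \right)} \left(-309\right) = 395 - - \frac{3193}{3} = 395 + \frac{3193}{3} = \frac{4378}{3}$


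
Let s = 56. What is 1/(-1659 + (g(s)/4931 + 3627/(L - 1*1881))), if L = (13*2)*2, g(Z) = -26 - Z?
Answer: -290929/483232976 ≈ -0.00060205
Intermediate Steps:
L = 52 (L = 26*2 = 52)
1/(-1659 + (g(s)/4931 + 3627/(L - 1*1881))) = 1/(-1659 + ((-26 - 1*56)/4931 + 3627/(52 - 1*1881))) = 1/(-1659 + ((-26 - 56)*(1/4931) + 3627/(52 - 1881))) = 1/(-1659 + (-82*1/4931 + 3627/(-1829))) = 1/(-1659 + (-82/4931 + 3627*(-1/1829))) = 1/(-1659 + (-82/4931 - 117/59)) = 1/(-1659 - 581765/290929) = 1/(-483232976/290929) = -290929/483232976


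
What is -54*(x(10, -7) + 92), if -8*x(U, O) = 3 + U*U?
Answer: -17091/4 ≈ -4272.8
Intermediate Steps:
x(U, O) = -3/8 - U²/8 (x(U, O) = -(3 + U*U)/8 = -(3 + U²)/8 = -3/8 - U²/8)
-54*(x(10, -7) + 92) = -54*((-3/8 - ⅛*10²) + 92) = -54*((-3/8 - ⅛*100) + 92) = -54*((-3/8 - 25/2) + 92) = -54*(-103/8 + 92) = -54*633/8 = -17091/4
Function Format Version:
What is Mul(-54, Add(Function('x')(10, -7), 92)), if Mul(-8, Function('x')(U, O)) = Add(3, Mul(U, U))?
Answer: Rational(-17091, 4) ≈ -4272.8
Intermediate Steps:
Function('x')(U, O) = Add(Rational(-3, 8), Mul(Rational(-1, 8), Pow(U, 2))) (Function('x')(U, O) = Mul(Rational(-1, 8), Add(3, Mul(U, U))) = Mul(Rational(-1, 8), Add(3, Pow(U, 2))) = Add(Rational(-3, 8), Mul(Rational(-1, 8), Pow(U, 2))))
Mul(-54, Add(Function('x')(10, -7), 92)) = Mul(-54, Add(Add(Rational(-3, 8), Mul(Rational(-1, 8), Pow(10, 2))), 92)) = Mul(-54, Add(Add(Rational(-3, 8), Mul(Rational(-1, 8), 100)), 92)) = Mul(-54, Add(Add(Rational(-3, 8), Rational(-25, 2)), 92)) = Mul(-54, Add(Rational(-103, 8), 92)) = Mul(-54, Rational(633, 8)) = Rational(-17091, 4)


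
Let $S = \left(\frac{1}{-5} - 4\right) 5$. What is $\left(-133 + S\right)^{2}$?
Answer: $23716$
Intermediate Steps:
$S = -21$ ($S = \left(- \frac{1}{5} - 4\right) 5 = \left(- \frac{21}{5}\right) 5 = -21$)
$\left(-133 + S\right)^{2} = \left(-133 - 21\right)^{2} = \left(-154\right)^{2} = 23716$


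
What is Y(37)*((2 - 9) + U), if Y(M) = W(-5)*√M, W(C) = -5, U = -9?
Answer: 80*√37 ≈ 486.62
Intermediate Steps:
Y(M) = -5*√M
Y(37)*((2 - 9) + U) = (-5*√37)*((2 - 9) - 9) = (-5*√37)*(-7 - 9) = -5*√37*(-16) = 80*√37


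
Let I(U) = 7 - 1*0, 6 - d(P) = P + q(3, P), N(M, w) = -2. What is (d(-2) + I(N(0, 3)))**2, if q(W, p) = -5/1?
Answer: 400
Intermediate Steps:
q(W, p) = -5 (q(W, p) = -5*1 = -5)
d(P) = 11 - P (d(P) = 6 - (P - 5) = 6 - (-5 + P) = 6 + (5 - P) = 11 - P)
I(U) = 7 (I(U) = 7 + 0 = 7)
(d(-2) + I(N(0, 3)))**2 = ((11 - 1*(-2)) + 7)**2 = ((11 + 2) + 7)**2 = (13 + 7)**2 = 20**2 = 400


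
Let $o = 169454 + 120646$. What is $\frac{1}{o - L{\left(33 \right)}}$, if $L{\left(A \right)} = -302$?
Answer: $\frac{1}{290402} \approx 3.4435 \cdot 10^{-6}$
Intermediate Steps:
$o = 290100$
$\frac{1}{o - L{\left(33 \right)}} = \frac{1}{290100 - -302} = \frac{1}{290100 + 302} = \frac{1}{290402}$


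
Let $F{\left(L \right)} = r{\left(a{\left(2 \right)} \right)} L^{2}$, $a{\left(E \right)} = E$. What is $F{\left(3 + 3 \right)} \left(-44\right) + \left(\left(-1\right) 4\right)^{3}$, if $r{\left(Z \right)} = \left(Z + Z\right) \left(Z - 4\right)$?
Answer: $12608$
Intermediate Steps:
$r{\left(Z \right)} = 2 Z \left(-4 + Z\right)$
$F{\left(L \right)} = - 8 L^{2}$ ($F{\left(L \right)} = 2 \cdot 2 \left(-4 + 2\right) L^{2} = 2 \cdot 2 \left(-2\right) L^{2} = - 8 L^{2}$)
$F{\left(3 + 3 \right)} \left(-44\right) + \left(\left(-1\right) 4\right)^{3} = - 8 \left(3 + 3\right)^{2} \left(-44\right) + \left(\left(-1\right) 4\right)^{3} = - 8 \cdot 6^{2} \left(-44\right) + \left(-4\right)^{3} = \left(-8\right) 36 \left(-44\right) - 64 = \left(-288\right) \left(-44\right) - 64 = 12672 - 64 = 12608$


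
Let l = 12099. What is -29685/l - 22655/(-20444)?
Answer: -110925765/82450652 ≈ -1.3454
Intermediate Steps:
-29685/l - 22655/(-20444) = -29685/12099 - 22655/(-20444) = -29685*1/12099 - 22655*(-1/20444) = -9895/4033 + 22655/20444 = -110925765/82450652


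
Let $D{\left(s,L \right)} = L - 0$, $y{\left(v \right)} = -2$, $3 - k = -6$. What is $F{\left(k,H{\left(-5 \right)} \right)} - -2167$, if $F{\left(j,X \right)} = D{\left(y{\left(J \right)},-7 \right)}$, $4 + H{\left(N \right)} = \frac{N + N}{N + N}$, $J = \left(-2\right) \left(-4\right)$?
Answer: $2160$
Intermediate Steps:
$k = 9$ ($k = 3 - -6 = 3 + 6 = 9$)
$J = 8$
$H{\left(N \right)} = -3$ ($H{\left(N \right)} = -4 + \frac{N + N}{N + N} = -4 + \frac{2 N}{2 N} = -4 + 2 N \frac{1}{2 N} = -4 + 1 = -3$)
$D{\left(s,L \right)} = L$ ($D{\left(s,L \right)} = L + 0 = L$)
$F{\left(j,X \right)} = -7$
$F{\left(k,H{\left(-5 \right)} \right)} - -2167 = -7 - -2167 = -7 + 2167 = 2160$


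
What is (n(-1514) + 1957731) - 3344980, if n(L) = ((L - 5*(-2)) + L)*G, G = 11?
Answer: -1420447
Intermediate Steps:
n(L) = 110 + 22*L (n(L) = ((L - 5*(-2)) + L)*11 = ((L + 10) + L)*11 = ((10 + L) + L)*11 = (10 + 2*L)*11 = 110 + 22*L)
(n(-1514) + 1957731) - 3344980 = ((110 + 22*(-1514)) + 1957731) - 3344980 = ((110 - 33308) + 1957731) - 3344980 = (-33198 + 1957731) - 3344980 = 1924533 - 3344980 = -1420447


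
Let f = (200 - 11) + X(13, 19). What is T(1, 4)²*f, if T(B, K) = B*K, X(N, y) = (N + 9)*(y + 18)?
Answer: 16048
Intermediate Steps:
X(N, y) = (9 + N)*(18 + y)
f = 1003 (f = (200 - 11) + (162 + 9*19 + 18*13 + 13*19) = 189 + (162 + 171 + 234 + 247) = 189 + 814 = 1003)
T(1, 4)²*f = (1*4)²*1003 = 4²*1003 = 16*1003 = 16048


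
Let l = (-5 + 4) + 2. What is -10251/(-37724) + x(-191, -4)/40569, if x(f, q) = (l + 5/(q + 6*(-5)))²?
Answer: 60097588081/221146406142 ≈ 0.27175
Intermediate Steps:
l = 1 (l = -1 + 2 = 1)
x(f, q) = (1 + 5/(-30 + q))² (x(f, q) = (1 + 5/(q + 6*(-5)))² = (1 + 5/(q - 30))² = (1 + 5/(-30 + q))²)
-10251/(-37724) + x(-191, -4)/40569 = -10251/(-37724) + ((-25 - 4)²/(-30 - 4)²)/40569 = -10251*(-1/37724) + ((-29)²/(-34)²)*(1/40569) = 10251/37724 + ((1/1156)*841)*(1/40569) = 10251/37724 + (841/1156)*(1/40569) = 10251/37724 + 841/46897764 = 60097588081/221146406142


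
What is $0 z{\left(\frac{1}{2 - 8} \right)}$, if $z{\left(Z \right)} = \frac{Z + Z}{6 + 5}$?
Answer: $0$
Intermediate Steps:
$z{\left(Z \right)} = \frac{2 Z}{11}$
$0 z{\left(\frac{1}{2 - 8} \right)} = 0 \frac{2}{11 \left(2 - 8\right)} = 0 \frac{2}{11 \left(-6\right)} = 0 \cdot \frac{2}{11} \left(- \frac{1}{6}\right) = 0 \left(- \frac{1}{33}\right) = 0$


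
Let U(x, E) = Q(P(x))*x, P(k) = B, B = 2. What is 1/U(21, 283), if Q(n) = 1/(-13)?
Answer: -13/21 ≈ -0.61905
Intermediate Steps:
P(k) = 2
Q(n) = -1/13
U(x, E) = -x/13
1/U(21, 283) = 1/(-1/13*21) = 1/(-21/13) = -13/21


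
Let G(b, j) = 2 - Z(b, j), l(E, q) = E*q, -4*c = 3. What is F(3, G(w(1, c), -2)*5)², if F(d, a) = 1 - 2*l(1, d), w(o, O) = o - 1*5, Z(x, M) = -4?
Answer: 25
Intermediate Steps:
c = -¾ (c = -¼*3 = -¾ ≈ -0.75000)
w(o, O) = -5 + o (w(o, O) = o - 5 = -5 + o)
G(b, j) = 6 (G(b, j) = 2 - 1*(-4) = 2 + 4 = 6)
F(d, a) = 1 - 2*d
F(3, G(w(1, c), -2)*5)² = (1 - 2*3)² = (1 - 6)² = (-5)² = 25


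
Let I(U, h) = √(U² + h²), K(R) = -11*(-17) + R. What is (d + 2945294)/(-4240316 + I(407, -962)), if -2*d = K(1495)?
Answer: -12485411167148/17980278688763 - 108944761*√797/17980278688763 ≈ -0.69457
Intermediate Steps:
K(R) = 187 + R
d = -841 (d = -(187 + 1495)/2 = -½*1682 = -841)
(d + 2945294)/(-4240316 + I(407, -962)) = (-841 + 2945294)/(-4240316 + √(407² + (-962)²)) = 2944453/(-4240316 + √(165649 + 925444)) = 2944453/(-4240316 + √1091093) = 2944453/(-4240316 + 37*√797)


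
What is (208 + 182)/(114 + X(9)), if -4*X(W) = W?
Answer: 520/149 ≈ 3.4899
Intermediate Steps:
X(W) = -W/4
(208 + 182)/(114 + X(9)) = (208 + 182)/(114 - ¼*9) = 390/(114 - 9/4) = 390/(447/4) = 390*(4/447) = 520/149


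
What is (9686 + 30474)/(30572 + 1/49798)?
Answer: 1999887680/1522424457 ≈ 1.3136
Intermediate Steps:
(9686 + 30474)/(30572 + 1/49798) = 40160/(30572 + 1/49798) = 40160/(1522424457/49798) = 40160*(49798/1522424457) = 1999887680/1522424457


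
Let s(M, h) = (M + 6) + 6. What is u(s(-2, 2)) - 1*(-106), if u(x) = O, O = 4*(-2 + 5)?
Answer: 118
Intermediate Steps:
O = 12 (O = 4*3 = 12)
s(M, h) = 12 + M (s(M, h) = (6 + M) + 6 = 12 + M)
u(x) = 12
u(s(-2, 2)) - 1*(-106) = 12 - 1*(-106) = 12 + 106 = 118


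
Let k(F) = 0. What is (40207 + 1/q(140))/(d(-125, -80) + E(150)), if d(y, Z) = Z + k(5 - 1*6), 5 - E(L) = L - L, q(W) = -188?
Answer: -1511783/2820 ≈ -536.09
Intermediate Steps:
E(L) = 5 (E(L) = 5 - (L - L) = 5 - 1*0 = 5 + 0 = 5)
d(y, Z) = Z (d(y, Z) = Z + 0 = Z)
(40207 + 1/q(140))/(d(-125, -80) + E(150)) = (40207 + 1/(-188))/(-80 + 5) = (40207 - 1/188)/(-75) = (7558915/188)*(-1/75) = -1511783/2820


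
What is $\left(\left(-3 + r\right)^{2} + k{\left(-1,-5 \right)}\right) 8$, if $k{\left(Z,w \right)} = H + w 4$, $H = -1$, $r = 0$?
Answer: $-96$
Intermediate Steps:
$k{\left(Z,w \right)} = -1 + 4 w$ ($k{\left(Z,w \right)} = -1 + w 4 = -1 + 4 w$)
$\left(\left(-3 + r\right)^{2} + k{\left(-1,-5 \right)}\right) 8 = \left(\left(-3 + 0\right)^{2} + \left(-1 + 4 \left(-5\right)\right)\right) 8 = \left(\left(-3\right)^{2} - 21\right) 8 = \left(9 - 21\right) 8 = \left(-12\right) 8 = -96$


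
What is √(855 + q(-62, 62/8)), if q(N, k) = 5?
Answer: 2*√215 ≈ 29.326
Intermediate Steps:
√(855 + q(-62, 62/8)) = √(855 + 5) = √860 = 2*√215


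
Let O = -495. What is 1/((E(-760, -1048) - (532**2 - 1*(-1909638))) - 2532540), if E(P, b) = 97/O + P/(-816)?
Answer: -16830/79525137283 ≈ -2.1163e-7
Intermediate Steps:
E(P, b) = -97/495 - P/816 (E(P, b) = 97/(-495) + P/(-816) = 97*(-1/495) + P*(-1/816) = -97/495 - P/816)
1/((E(-760, -1048) - (532**2 - 1*(-1909638))) - 2532540) = 1/(((-97/495 - 1/816*(-760)) - (532**2 - 1*(-1909638))) - 2532540) = 1/(((-97/495 + 95/102) - (283024 + 1909638)) - 2532540) = 1/((12377/16830 - 1*2192662) - 2532540) = 1/((12377/16830 - 2192662) - 2532540) = 1/(-36902489083/16830 - 2532540) = 1/(-79525137283/16830) = -16830/79525137283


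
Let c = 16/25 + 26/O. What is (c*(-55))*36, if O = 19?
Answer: -377784/95 ≈ -3976.7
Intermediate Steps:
c = 954/475 (c = 16/25 + 26/19 = 954/475 ≈ 2.0084)
(c*(-55))*36 = ((954/475)*(-55))*36 = -10494/95*36 = -377784/95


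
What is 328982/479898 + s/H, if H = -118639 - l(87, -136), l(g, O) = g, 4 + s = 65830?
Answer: 81184252/619308369 ≈ 0.13109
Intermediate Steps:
s = 65826 (s = -4 + 65830 = 65826)
H = -118726 (H = -118639 - 1*87 = -118639 - 87 = -118726)
328982/479898 + s/H = 328982/479898 + 65826/(-118726) = 328982*(1/479898) + 65826*(-1/118726) = 164491/239949 - 1431/2581 = 81184252/619308369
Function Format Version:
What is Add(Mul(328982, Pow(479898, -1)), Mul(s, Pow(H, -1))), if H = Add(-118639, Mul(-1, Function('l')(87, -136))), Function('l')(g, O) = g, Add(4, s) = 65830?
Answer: Rational(81184252, 619308369) ≈ 0.13109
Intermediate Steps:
s = 65826 (s = Add(-4, 65830) = 65826)
H = -118726 (H = Add(-118639, Mul(-1, 87)) = Add(-118639, -87) = -118726)
Add(Mul(328982, Pow(479898, -1)), Mul(s, Pow(H, -1))) = Add(Mul(328982, Pow(479898, -1)), Mul(65826, Pow(-118726, -1))) = Add(Mul(328982, Rational(1, 479898)), Mul(65826, Rational(-1, 118726))) = Add(Rational(164491, 239949), Rational(-1431, 2581)) = Rational(81184252, 619308369)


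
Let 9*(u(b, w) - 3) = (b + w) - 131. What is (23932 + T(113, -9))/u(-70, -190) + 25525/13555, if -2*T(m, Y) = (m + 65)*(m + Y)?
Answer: -89055376/246701 ≈ -360.98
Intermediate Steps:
T(m, Y) = -(65 + m)*(Y + m)/2 (T(m, Y) = -(m + 65)*(m + Y)/2 = -(65 + m)*(Y + m)/2)
u(b, w) = -104/9 + b/9 + w/9 (u(b, w) = 3 + ((b + w) - 131)/9 = 3 + (-131 + b + w)/9 = 3 + (-131/9 + b/9 + w/9) = -104/9 + b/9 + w/9)
(23932 + T(113, -9))/u(-70, -190) + 25525/13555 = (23932 + (-65/2*(-9) - 65/2*113 - ½*113² - ½*(-9)*113))/(-104/9 + (⅑)*(-70) + (⅑)*(-190)) + 25525/13555 = (23932 + (585/2 - 7345/2 - ½*12769 + 1017/2))/(-104/9 - 70/9 - 190/9) + 25525*(1/13555) = (23932 + (585/2 - 7345/2 - 12769/2 + 1017/2))/(-364/9) + 5105/2711 = (23932 - 9256)*(-9/364) + 5105/2711 = 14676*(-9/364) + 5105/2711 = -33021/91 + 5105/2711 = -89055376/246701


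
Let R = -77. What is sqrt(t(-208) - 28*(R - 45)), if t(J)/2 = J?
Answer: 10*sqrt(30) ≈ 54.772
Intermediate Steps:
t(J) = 2*J
sqrt(t(-208) - 28*(R - 45)) = sqrt(2*(-208) - 28*(-77 - 45)) = sqrt(-416 - 28*(-122)) = sqrt(-416 + 3416) = sqrt(3000) = 10*sqrt(30)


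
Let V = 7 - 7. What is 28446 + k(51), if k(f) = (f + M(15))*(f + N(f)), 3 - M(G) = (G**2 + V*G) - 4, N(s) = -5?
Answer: 20764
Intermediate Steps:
V = 0
M(G) = 7 - G**2 (M(G) = 3 - ((G**2 + 0*G) - 4) = 3 - ((G**2 + 0) - 4) = 3 - (G**2 - 4) = 3 - (-4 + G**2) = 3 + (4 - G**2) = 7 - G**2)
k(f) = (-218 + f)*(-5 + f) (k(f) = (f + (7 - 1*15**2))*(f - 5) = (f + (7 - 1*225))*(-5 + f) = (f + (7 - 225))*(-5 + f) = (f - 218)*(-5 + f) = (-218 + f)*(-5 + f))
28446 + k(51) = 28446 + (1090 + 51**2 - 223*51) = 28446 + (1090 + 2601 - 11373) = 28446 - 7682 = 20764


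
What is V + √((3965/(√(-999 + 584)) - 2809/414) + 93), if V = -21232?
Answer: -21232 + √(11310897542 - 1253457036*I*√415)/11454 ≈ -21220.0 - 7.958*I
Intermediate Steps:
V + √((3965/(√(-999 + 584)) - 2809/414) + 93) = -21232 + √((3965/(√(-999 + 584)) - 2809/414) + 93) = -21232 + √((3965/(√(-415)) - 2809*1/414) + 93) = -21232 + √((3965/((I*√415)) - 2809/414) + 93) = -21232 + √((3965*(-I*√415/415) - 2809/414) + 93) = -21232 + √((-793*I*√415/83 - 2809/414) + 93) = -21232 + √((-2809/414 - 793*I*√415/83) + 93) = -21232 + √(35693/414 - 793*I*√415/83)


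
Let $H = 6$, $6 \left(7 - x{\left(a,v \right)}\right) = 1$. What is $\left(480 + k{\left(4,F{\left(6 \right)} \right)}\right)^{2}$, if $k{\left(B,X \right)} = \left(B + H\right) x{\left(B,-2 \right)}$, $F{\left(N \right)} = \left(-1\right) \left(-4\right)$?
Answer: $\frac{2706025}{9} \approx 3.0067 \cdot 10^{5}$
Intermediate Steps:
$x{\left(a,v \right)} = \frac{41}{6}$ ($x{\left(a,v \right)} = 7 - \frac{1}{6} = \frac{41}{6}$)
$F{\left(N \right)} = 4$
$k{\left(B,X \right)} = 41 + \frac{41 B}{6}$ ($k{\left(B,X \right)} = \left(B + 6\right) \frac{41}{6} = \left(6 + B\right) \frac{41}{6} = 41 + \frac{41 B}{6}$)
$\left(480 + k{\left(4,F{\left(6 \right)} \right)}\right)^{2} = \left(480 + \left(41 + \frac{41}{6} \cdot 4\right)\right)^{2} = \left(480 + \left(41 + \frac{82}{3}\right)\right)^{2} = \left(480 + \frac{205}{3}\right)^{2} = \left(\frac{1645}{3}\right)^{2} = \frac{2706025}{9}$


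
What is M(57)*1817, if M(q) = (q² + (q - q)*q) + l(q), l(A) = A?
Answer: 6007002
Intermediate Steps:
M(q) = q + q² (M(q) = (q² + (q - q)*q) + q = (q² + 0*q) + q = (q² + 0) + q = q² + q = q + q²)
M(57)*1817 = (57*(1 + 57))*1817 = (57*58)*1817 = 3306*1817 = 6007002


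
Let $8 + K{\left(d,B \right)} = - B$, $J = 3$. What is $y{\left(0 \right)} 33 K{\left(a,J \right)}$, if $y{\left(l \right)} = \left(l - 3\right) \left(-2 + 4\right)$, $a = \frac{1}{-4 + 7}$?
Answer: $2178$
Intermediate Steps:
$a = \frac{1}{3} \approx 0.33333$
$y{\left(l \right)} = -6 + 2 l$ ($y{\left(l \right)} = \left(-3 + l\right) 2 = -6 + 2 l$)
$K{\left(d,B \right)} = -8 - B$
$y{\left(0 \right)} 33 K{\left(a,J \right)} = \left(-6 + 2 \cdot 0\right) 33 \left(-8 - 3\right) = \left(-6 + 0\right) 33 \left(-8 - 3\right) = \left(-6\right) 33 \left(-11\right) = \left(-198\right) \left(-11\right) = 2178$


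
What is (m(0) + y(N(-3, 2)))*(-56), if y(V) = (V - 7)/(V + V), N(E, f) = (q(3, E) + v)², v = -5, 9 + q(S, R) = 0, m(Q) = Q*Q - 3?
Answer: 141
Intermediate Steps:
m(Q) = -3 + Q² (m(Q) = Q² - 3 = -3 + Q²)
q(S, R) = -9 (q(S, R) = -9 + 0 = -9)
N(E, f) = 196 (N(E, f) = (-9 - 5)² = (-14)² = 196)
y(V) = (-7 + V)/(2*V) (y(V) = (-7 + V)/((2*V)) = (-7 + V)*(1/(2*V)) = (-7 + V)/(2*V))
(m(0) + y(N(-3, 2)))*(-56) = ((-3 + 0²) + (½)*(-7 + 196)/196)*(-56) = ((-3 + 0) + (½)*(1/196)*189)*(-56) = (-3 + 27/56)*(-56) = -141/56*(-56) = 141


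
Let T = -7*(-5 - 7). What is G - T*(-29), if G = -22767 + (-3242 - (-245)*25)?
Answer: -17448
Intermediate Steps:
T = 84 (T = -7*(-12) = 84)
G = -19884 (G = -22767 + (-3242 - 1*(-6125)) = -22767 + (-3242 + 6125) = -22767 + 2883 = -19884)
G - T*(-29) = -19884 - 84*(-29) = -19884 - 1*(-2436) = -19884 + 2436 = -17448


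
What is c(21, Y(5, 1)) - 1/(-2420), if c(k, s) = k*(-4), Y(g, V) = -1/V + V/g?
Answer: -203279/2420 ≈ -84.000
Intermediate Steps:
c(k, s) = -4*k
c(21, Y(5, 1)) - 1/(-2420) = -4*21 - 1/(-2420) = -84 - 1*(-1/2420) = -84 + 1/2420 = -203279/2420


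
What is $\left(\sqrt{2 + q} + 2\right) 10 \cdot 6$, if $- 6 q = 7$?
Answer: $120 + 10 \sqrt{30} \approx 174.77$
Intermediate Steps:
$q = - \frac{7}{6}$ ($q = \left(- \frac{1}{6}\right) 7 = - \frac{7}{6} \approx -1.1667$)
$\left(\sqrt{2 + q} + 2\right) 10 \cdot 6 = \left(\sqrt{2 - \frac{7}{6}} + 2\right) 10 \cdot 6 = \left(\sqrt{\frac{5}{6}} + 2\right) 10 \cdot 6 = \left(\frac{\sqrt{30}}{6} + 2\right) 10 \cdot 6 = \left(2 + \frac{\sqrt{30}}{6}\right) 10 \cdot 6 = \left(20 + \frac{5 \sqrt{30}}{3}\right) 6 = 120 + 10 \sqrt{30}$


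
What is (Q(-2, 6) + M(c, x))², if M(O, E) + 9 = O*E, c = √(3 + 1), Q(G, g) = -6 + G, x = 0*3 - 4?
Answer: 625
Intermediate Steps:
x = -4 (x = 0 - 4 = -4)
c = 2 (c = √4 = 2)
M(O, E) = -9 + E*O (M(O, E) = -9 + O*E = -9 + E*O)
(Q(-2, 6) + M(c, x))² = ((-6 - 2) + (-9 - 4*2))² = (-8 + (-9 - 8))² = (-8 - 17)² = (-25)² = 625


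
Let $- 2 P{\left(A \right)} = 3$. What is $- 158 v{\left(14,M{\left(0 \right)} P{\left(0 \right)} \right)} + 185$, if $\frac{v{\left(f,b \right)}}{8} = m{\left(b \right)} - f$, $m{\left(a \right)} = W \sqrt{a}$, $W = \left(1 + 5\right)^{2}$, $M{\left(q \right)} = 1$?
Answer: $17881 - 22752 i \sqrt{6} \approx 17881.0 - 55731.0 i$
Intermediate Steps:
$W = 36$ ($W = 6^{2} = 36$)
$P{\left(A \right)} = - \frac{3}{2}$ ($P{\left(A \right)} = \left(- \frac{1}{2}\right) 3 = - \frac{3}{2}$)
$m{\left(a \right)} = 36 \sqrt{a}$
$v{\left(f,b \right)} = - 8 f + 288 \sqrt{b}$ ($v{\left(f,b \right)} = 8 \left(36 \sqrt{b} - f\right) = 8 \left(- f + 36 \sqrt{b}\right) = - 8 f + 288 \sqrt{b}$)
$- 158 v{\left(14,M{\left(0 \right)} P{\left(0 \right)} \right)} + 185 = - 158 \left(\left(-8\right) 14 + 288 \sqrt{1 \left(- \frac{3}{2}\right)}\right) + 185 = - 158 \left(-112 + 288 \sqrt{- \frac{3}{2}}\right) + 185 = - 158 \left(-112 + 288 \frac{i \sqrt{6}}{2}\right) + 185 = - 158 \left(-112 + 144 i \sqrt{6}\right) + 185 = \left(17696 - 22752 i \sqrt{6}\right) + 185 = 17881 - 22752 i \sqrt{6}$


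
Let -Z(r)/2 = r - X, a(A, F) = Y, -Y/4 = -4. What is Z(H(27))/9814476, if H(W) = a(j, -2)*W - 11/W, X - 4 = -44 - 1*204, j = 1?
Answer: -18241/132495426 ≈ -0.00013767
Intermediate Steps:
Y = 16 (Y = -4*(-4) = 16)
a(A, F) = 16
X = -244 (X = 4 + (-44 - 1*204) = 4 + (-44 - 204) = 4 - 248 = -244)
H(W) = -11/W + 16*W (H(W) = 16*W - 11/W = -11/W + 16*W)
Z(r) = -488 - 2*r (Z(r) = -2*(r - 1*(-244)) = -2*(r + 244) = -2*(244 + r) = -488 - 2*r)
Z(H(27))/9814476 = (-488 - 2*(-11/27 + 16*27))/9814476 = (-488 - 2*(-11*1/27 + 432))*(1/9814476) = (-488 - 2*(-11/27 + 432))*(1/9814476) = (-488 - 2*11653/27)*(1/9814476) = (-488 - 23306/27)*(1/9814476) = -36482/27*1/9814476 = -18241/132495426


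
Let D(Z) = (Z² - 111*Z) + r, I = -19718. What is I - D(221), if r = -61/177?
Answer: -7792895/177 ≈ -44028.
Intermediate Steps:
r = -61/177 (r = -61*1/177 = -61/177 ≈ -0.34463)
D(Z) = -61/177 + Z² - 111*Z (D(Z) = (Z² - 111*Z) - 61/177 = -61/177 + Z² - 111*Z)
I - D(221) = -19718 - (-61/177 + 221² - 111*221) = -19718 - (-61/177 + 48841 - 24531) = -19718 - 1*4302809/177 = -19718 - 4302809/177 = -7792895/177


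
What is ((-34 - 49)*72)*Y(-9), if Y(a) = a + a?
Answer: 107568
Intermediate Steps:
Y(a) = 2*a
((-34 - 49)*72)*Y(-9) = ((-34 - 49)*72)*(2*(-9)) = -83*72*(-18) = -5976*(-18) = 107568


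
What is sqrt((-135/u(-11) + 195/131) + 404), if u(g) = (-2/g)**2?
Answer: 11*I*sqrt(2086699)/262 ≈ 60.649*I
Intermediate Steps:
u(g) = 4/g**2
sqrt((-135/u(-11) + 195/131) + 404) = sqrt((-135/(4/(-11)**2) + 195/131) + 404) = sqrt((-135/(4*(1/121)) + 195*(1/131)) + 404) = sqrt((-135/4/121 + 195/131) + 404) = sqrt((-135*121/4 + 195/131) + 404) = sqrt((-16335/4 + 195/131) + 404) = sqrt(-2139105/524 + 404) = sqrt(-1927409/524) = 11*I*sqrt(2086699)/262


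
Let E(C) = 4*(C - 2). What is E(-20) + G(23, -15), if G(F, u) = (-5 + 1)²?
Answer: -72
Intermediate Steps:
E(C) = -8 + 4*C (E(C) = 4*(-2 + C) = -8 + 4*C)
G(F, u) = 16 (G(F, u) = (-4)² = 16)
E(-20) + G(23, -15) = (-8 + 4*(-20)) + 16 = (-8 - 80) + 16 = -88 + 16 = -72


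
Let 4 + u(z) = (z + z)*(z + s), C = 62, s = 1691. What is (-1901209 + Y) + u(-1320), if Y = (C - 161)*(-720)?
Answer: -2809373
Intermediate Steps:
u(z) = -4 + 2*z*(1691 + z) (u(z) = -4 + (z + z)*(z + 1691) = -4 + (2*z)*(1691 + z) = -4 + 2*z*(1691 + z))
Y = 71280 (Y = (62 - 161)*(-720) = -99*(-720) = 71280)
(-1901209 + Y) + u(-1320) = (-1901209 + 71280) + (-4 + 2*(-1320)² + 3382*(-1320)) = -1829929 + (-4 + 2*1742400 - 4464240) = -1829929 + (-4 + 3484800 - 4464240) = -1829929 - 979444 = -2809373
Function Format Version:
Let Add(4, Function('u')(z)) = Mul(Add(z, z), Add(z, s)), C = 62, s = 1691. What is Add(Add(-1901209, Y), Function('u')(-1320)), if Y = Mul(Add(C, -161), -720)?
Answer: -2809373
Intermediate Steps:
Function('u')(z) = Add(-4, Mul(2, z, Add(1691, z))) (Function('u')(z) = Add(-4, Mul(Add(z, z), Add(z, 1691))) = Add(-4, Mul(Mul(2, z), Add(1691, z))) = Add(-4, Mul(2, z, Add(1691, z))))
Y = 71280 (Y = Mul(Add(62, -161), -720) = Mul(-99, -720) = 71280)
Add(Add(-1901209, Y), Function('u')(-1320)) = Add(Add(-1901209, 71280), Add(-4, Mul(2, Pow(-1320, 2)), Mul(3382, -1320))) = Add(-1829929, Add(-4, Mul(2, 1742400), -4464240)) = Add(-1829929, Add(-4, 3484800, -4464240)) = Add(-1829929, -979444) = -2809373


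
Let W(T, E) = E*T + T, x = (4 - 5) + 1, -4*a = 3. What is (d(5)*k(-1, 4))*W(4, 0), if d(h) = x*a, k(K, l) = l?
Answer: 0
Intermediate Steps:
a = -3/4 (a = -1/4*3 = -3/4 ≈ -0.75000)
x = 0 (x = -1 + 1 = 0)
d(h) = 0 (d(h) = 0*(-3/4) = 0)
W(T, E) = T + E*T
(d(5)*k(-1, 4))*W(4, 0) = (0*4)*(4*(1 + 0)) = 0*(4*1) = 0*4 = 0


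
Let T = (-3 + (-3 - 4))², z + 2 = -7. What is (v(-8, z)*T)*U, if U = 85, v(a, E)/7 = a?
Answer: -476000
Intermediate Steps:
z = -9 (z = -2 - 7 = -9)
v(a, E) = 7*a
T = 100 (T = (-3 - 7)² = (-10)² = 100)
(v(-8, z)*T)*U = ((7*(-8))*100)*85 = -56*100*85 = -5600*85 = -476000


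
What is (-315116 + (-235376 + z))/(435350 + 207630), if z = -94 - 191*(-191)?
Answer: -102821/128596 ≈ -0.79957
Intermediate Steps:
z = 36387 (z = -94 + 36481 = 36387)
(-315116 + (-235376 + z))/(435350 + 207630) = (-315116 + (-235376 + 36387))/(435350 + 207630) = (-315116 - 198989)/642980 = -514105*1/642980 = -102821/128596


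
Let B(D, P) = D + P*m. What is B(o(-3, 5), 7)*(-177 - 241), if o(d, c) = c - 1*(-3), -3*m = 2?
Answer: -4180/3 ≈ -1393.3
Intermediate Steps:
m = -⅔ (m = -⅓*2 = -⅔ ≈ -0.66667)
o(d, c) = 3 + c (o(d, c) = c + 3 = 3 + c)
B(D, P) = D - 2*P/3 (B(D, P) = D + P*(-⅔) = D - 2*P/3)
B(o(-3, 5), 7)*(-177 - 241) = ((3 + 5) - ⅔*7)*(-177 - 241) = (8 - 14/3)*(-418) = (10/3)*(-418) = -4180/3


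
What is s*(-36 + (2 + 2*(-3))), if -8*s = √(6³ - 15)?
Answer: 5*√201 ≈ 70.887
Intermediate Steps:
s = -√201/8 (s = -√(6³ - 15)/8 = -√(216 - 15)/8 = -√201/8 ≈ -1.7722)
s*(-36 + (2 + 2*(-3))) = (-√201/8)*(-36 + (2 + 2*(-3))) = (-√201/8)*(-36 + (2 - 6)) = (-√201/8)*(-36 - 4) = -√201/8*(-40) = 5*√201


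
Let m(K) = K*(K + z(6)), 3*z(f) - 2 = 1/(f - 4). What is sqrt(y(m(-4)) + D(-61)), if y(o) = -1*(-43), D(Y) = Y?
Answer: 3*I*sqrt(2) ≈ 4.2426*I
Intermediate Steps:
z(f) = 2/3 + 1/(3*(-4 + f)) (z(f) = 2/3 + 1/(3*(f - 4)) = 2/3 + 1/(3*(-4 + f)))
m(K) = K*(5/6 + K) (m(K) = K*(K + (-7 + 2*6)/(3*(-4 + 6))) = K*(K + (1/3)*(-7 + 12)/2) = K*(K + (1/3)*(1/2)*5) = K*(K + 5/6) = K*(5/6 + K))
y(o) = 43
sqrt(y(m(-4)) + D(-61)) = sqrt(43 - 61) = sqrt(-18) = 3*I*sqrt(2)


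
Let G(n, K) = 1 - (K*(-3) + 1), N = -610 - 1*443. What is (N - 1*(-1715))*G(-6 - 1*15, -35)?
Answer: -69510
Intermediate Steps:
N = -1053 (N = -610 - 443 = -1053)
G(n, K) = 3*K (G(n, K) = 1 - (-3*K + 1) = 1 - (1 - 3*K) = 1 + (-1 + 3*K) = 3*K)
(N - 1*(-1715))*G(-6 - 1*15, -35) = (-1053 - 1*(-1715))*(3*(-35)) = (-1053 + 1715)*(-105) = 662*(-105) = -69510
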